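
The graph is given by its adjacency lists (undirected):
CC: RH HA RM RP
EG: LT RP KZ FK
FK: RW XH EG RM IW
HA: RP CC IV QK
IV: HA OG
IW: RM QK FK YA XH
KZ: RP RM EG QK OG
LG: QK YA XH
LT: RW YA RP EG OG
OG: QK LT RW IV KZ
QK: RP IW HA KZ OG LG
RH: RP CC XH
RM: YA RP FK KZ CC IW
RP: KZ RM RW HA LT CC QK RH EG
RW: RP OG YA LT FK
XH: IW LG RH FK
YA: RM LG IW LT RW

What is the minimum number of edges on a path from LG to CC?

3

Level 0: LG
Level 1: QK, XH, YA
Level 2: FK, HA, IW, KZ, LT, OG, RH, RM, RP, RW
Level 3: CC, EG, IV
CC first appears at level 3.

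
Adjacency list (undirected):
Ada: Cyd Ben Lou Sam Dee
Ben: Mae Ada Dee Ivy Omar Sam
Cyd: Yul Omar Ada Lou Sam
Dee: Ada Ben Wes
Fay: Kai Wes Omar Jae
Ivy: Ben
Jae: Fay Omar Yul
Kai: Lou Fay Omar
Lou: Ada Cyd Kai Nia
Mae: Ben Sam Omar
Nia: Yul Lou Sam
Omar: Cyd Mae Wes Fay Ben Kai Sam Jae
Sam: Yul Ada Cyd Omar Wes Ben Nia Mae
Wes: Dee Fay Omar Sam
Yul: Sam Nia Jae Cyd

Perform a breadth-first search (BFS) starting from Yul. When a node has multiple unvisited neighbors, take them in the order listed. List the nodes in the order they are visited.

Yul -> Sam -> Nia -> Jae -> Cyd -> Ada -> Omar -> Wes -> Ben -> Mae -> Lou -> Fay -> Dee -> Kai -> Ivy

Visit Yul; enqueue Sam, Nia, Jae, Cyd → queue [Sam, Nia, Jae, Cyd]
Visit Sam; enqueue Ada, Omar, Wes, Ben, Mae → queue [Nia, Jae, Cyd, Ada, Omar, Wes, Ben, Mae]
Visit Nia; enqueue Lou → queue [Jae, Cyd, Ada, Omar, Wes, Ben, Mae, Lou]
Visit Jae; enqueue Fay → queue [Cyd, Ada, Omar, Wes, Ben, Mae, Lou, Fay]
Visit Cyd → queue [Ada, Omar, Wes, Ben, Mae, Lou, Fay]
Visit Ada; enqueue Dee → queue [Omar, Wes, Ben, Mae, Lou, Fay, Dee]
Visit Omar; enqueue Kai → queue [Wes, Ben, Mae, Lou, Fay, Dee, Kai]
Visit Wes → queue [Ben, Mae, Lou, Fay, Dee, Kai]
Visit Ben; enqueue Ivy → queue [Mae, Lou, Fay, Dee, Kai, Ivy]
Visit Mae → queue [Lou, Fay, Dee, Kai, Ivy]
Visit Lou → queue [Fay, Dee, Kai, Ivy]
Visit Fay → queue [Dee, Kai, Ivy]
Visit Dee → queue [Kai, Ivy]
Visit Kai → queue [Ivy]
Visit Ivy → queue []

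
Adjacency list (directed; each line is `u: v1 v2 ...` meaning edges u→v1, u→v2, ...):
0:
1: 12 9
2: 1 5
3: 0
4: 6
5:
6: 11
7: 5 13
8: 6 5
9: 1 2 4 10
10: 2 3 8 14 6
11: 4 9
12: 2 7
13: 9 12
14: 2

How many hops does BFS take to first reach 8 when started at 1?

Level 0: 1
Level 1: 9, 12
Level 2: 2, 4, 7, 10
Level 3: 3, 5, 6, 8, 13, 14
Level 4: 0, 11
8 first appears at level 3.

3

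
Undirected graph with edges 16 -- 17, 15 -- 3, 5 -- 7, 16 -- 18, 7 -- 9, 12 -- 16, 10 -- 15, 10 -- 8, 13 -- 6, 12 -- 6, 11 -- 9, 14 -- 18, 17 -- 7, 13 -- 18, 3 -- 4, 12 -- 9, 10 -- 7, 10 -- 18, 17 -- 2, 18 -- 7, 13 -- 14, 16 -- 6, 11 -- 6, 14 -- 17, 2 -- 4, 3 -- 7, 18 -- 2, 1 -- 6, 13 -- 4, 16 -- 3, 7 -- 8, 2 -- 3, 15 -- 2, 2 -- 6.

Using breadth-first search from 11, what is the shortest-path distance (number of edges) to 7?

Level 0: 11
Level 1: 6, 9
Level 2: 1, 2, 7, 12, 13, 16
Level 3: 3, 4, 5, 8, 10, 14, 15, 17, 18
7 first appears at level 2.

2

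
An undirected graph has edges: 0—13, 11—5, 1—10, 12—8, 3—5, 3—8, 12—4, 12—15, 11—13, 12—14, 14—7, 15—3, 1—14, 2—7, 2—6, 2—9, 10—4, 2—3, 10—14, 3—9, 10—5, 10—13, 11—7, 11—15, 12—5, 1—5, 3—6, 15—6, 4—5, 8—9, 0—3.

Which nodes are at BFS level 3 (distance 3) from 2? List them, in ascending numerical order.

1, 4, 10, 12, 13

Level 0: 2
Level 1: 3, 6, 7, 9
Level 2: 0, 5, 8, 11, 14, 15
Level 3: 1, 4, 10, 12, 13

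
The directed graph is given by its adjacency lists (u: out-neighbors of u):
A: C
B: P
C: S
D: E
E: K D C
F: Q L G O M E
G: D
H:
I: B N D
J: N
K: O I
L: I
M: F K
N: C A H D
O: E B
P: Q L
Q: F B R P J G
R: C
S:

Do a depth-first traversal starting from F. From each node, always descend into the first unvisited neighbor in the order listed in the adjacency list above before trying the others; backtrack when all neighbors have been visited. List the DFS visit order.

Visit F
F → Q
Q → B
B → P
P → L
L → I
I → N
N → C
C → S
N → A
N → H
N → D
D → E
E → K
K → O
Q → R
Q → J
Q → G
F → M

F, Q, B, P, L, I, N, C, S, A, H, D, E, K, O, R, J, G, M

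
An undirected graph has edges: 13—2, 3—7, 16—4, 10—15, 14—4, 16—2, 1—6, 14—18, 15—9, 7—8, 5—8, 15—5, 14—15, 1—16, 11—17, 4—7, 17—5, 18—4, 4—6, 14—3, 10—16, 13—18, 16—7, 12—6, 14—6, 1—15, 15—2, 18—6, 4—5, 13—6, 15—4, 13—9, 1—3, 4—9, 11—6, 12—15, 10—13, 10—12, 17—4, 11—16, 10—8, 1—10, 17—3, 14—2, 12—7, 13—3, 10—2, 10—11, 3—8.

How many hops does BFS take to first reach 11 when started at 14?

Level 0: 14
Level 1: 2, 3, 4, 6, 15, 18
Level 2: 1, 5, 7, 8, 9, 10, 11, 12, 13, 16, 17
11 first appears at level 2.

2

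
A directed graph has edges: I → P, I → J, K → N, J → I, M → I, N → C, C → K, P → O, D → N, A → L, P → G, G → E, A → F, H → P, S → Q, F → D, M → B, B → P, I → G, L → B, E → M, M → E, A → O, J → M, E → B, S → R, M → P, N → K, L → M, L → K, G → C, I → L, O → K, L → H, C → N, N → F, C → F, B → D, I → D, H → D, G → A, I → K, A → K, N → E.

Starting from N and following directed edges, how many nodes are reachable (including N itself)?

BFS from N visits: N, C, E, F, K, B, M, D, P, I, G, O, J, L, A, H
Reachable nodes: 16 of 19 total.

16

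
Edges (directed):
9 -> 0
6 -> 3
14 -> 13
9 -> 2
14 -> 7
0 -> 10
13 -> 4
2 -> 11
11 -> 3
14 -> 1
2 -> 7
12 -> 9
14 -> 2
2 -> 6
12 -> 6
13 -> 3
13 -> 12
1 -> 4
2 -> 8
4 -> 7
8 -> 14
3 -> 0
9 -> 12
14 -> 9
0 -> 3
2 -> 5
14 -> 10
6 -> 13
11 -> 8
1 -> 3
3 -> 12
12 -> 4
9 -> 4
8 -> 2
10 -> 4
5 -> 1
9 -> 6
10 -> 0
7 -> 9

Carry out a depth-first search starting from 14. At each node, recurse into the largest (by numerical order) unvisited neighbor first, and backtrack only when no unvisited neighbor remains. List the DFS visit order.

14 → 13 → 12 → 9 → 6 → 3 → 0 → 10 → 4 → 7 → 2 → 11 → 8 → 5 → 1

Visit 14
14 → 13
13 → 12
12 → 9
9 → 6
6 → 3
3 → 0
0 → 10
10 → 4
4 → 7
9 → 2
2 → 11
11 → 8
2 → 5
5 → 1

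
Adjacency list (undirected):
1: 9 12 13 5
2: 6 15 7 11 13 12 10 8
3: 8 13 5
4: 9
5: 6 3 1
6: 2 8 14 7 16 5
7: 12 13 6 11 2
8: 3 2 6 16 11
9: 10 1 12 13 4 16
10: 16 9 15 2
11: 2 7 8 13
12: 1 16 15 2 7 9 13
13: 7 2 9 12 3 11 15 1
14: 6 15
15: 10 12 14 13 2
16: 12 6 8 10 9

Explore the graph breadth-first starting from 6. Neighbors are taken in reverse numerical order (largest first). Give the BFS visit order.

6 16 14 8 7 5 2 12 10 9 15 11 3 13 1 4

Visit 6; enqueue 16, 14, 8, 7, 5, 2 → queue [16, 14, 8, 7, 5, 2]
Visit 16; enqueue 12, 10, 9 → queue [14, 8, 7, 5, 2, 12, 10, 9]
Visit 14; enqueue 15 → queue [8, 7, 5, 2, 12, 10, 9, 15]
Visit 8; enqueue 11, 3 → queue [7, 5, 2, 12, 10, 9, 15, 11, 3]
Visit 7; enqueue 13 → queue [5, 2, 12, 10, 9, 15, 11, 3, 13]
Visit 5; enqueue 1 → queue [2, 12, 10, 9, 15, 11, 3, 13, 1]
Visit 2 → queue [12, 10, 9, 15, 11, 3, 13, 1]
Visit 12 → queue [10, 9, 15, 11, 3, 13, 1]
Visit 10 → queue [9, 15, 11, 3, 13, 1]
Visit 9; enqueue 4 → queue [15, 11, 3, 13, 1, 4]
Visit 15 → queue [11, 3, 13, 1, 4]
Visit 11 → queue [3, 13, 1, 4]
Visit 3 → queue [13, 1, 4]
Visit 13 → queue [1, 4]
Visit 1 → queue [4]
Visit 4 → queue []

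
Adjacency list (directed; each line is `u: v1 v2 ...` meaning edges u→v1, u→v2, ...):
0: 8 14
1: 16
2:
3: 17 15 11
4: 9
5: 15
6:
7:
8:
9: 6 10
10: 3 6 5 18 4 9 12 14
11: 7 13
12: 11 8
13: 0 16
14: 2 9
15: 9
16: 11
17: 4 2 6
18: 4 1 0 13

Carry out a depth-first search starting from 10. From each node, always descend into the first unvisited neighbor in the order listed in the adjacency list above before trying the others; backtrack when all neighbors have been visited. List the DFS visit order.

Visit 10
10 → 3
3 → 17
17 → 4
4 → 9
9 → 6
17 → 2
3 → 15
3 → 11
11 → 7
11 → 13
13 → 0
0 → 8
0 → 14
13 → 16
10 → 5
10 → 18
18 → 1
10 → 12

10, 3, 17, 4, 9, 6, 2, 15, 11, 7, 13, 0, 8, 14, 16, 5, 18, 1, 12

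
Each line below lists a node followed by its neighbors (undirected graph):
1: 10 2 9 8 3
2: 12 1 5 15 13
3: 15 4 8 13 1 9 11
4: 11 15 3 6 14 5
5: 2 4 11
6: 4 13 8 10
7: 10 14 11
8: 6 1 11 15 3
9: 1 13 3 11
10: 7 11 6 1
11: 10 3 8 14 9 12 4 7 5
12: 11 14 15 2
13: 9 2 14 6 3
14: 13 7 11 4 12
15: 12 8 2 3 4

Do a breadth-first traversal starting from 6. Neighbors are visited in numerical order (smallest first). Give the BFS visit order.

6 → 4 → 8 → 10 → 13 → 3 → 5 → 11 → 14 → 15 → 1 → 7 → 2 → 9 → 12

Visit 6; enqueue 4, 8, 10, 13 → queue [4, 8, 10, 13]
Visit 4; enqueue 3, 5, 11, 14, 15 → queue [8, 10, 13, 3, 5, 11, 14, 15]
Visit 8; enqueue 1 → queue [10, 13, 3, 5, 11, 14, 15, 1]
Visit 10; enqueue 7 → queue [13, 3, 5, 11, 14, 15, 1, 7]
Visit 13; enqueue 2, 9 → queue [3, 5, 11, 14, 15, 1, 7, 2, 9]
Visit 3 → queue [5, 11, 14, 15, 1, 7, 2, 9]
Visit 5 → queue [11, 14, 15, 1, 7, 2, 9]
Visit 11; enqueue 12 → queue [14, 15, 1, 7, 2, 9, 12]
Visit 14 → queue [15, 1, 7, 2, 9, 12]
Visit 15 → queue [1, 7, 2, 9, 12]
Visit 1 → queue [7, 2, 9, 12]
Visit 7 → queue [2, 9, 12]
Visit 2 → queue [9, 12]
Visit 9 → queue [12]
Visit 12 → queue []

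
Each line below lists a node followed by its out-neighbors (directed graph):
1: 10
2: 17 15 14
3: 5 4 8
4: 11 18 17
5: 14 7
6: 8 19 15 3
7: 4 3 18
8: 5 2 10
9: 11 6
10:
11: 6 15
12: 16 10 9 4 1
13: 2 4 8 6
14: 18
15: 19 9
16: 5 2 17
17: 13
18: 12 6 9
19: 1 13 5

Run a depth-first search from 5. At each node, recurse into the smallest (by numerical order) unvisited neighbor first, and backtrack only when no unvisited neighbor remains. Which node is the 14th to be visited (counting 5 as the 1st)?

Visit 5
5 → 7
7 → 3
3 → 4
4 → 11
11 → 6
6 → 8
8 → 2
2 → 14
14 → 18
18 → 9
18 → 12
12 → 1
1 → 10
12 → 16
16 → 17
17 → 13
2 → 15
15 → 19

Visit order: 5, 7, 3, 4, 11, 6, 8, 2, 14, 18, 9, 12, 1, 10, 16, 17, 13, 15, 19

10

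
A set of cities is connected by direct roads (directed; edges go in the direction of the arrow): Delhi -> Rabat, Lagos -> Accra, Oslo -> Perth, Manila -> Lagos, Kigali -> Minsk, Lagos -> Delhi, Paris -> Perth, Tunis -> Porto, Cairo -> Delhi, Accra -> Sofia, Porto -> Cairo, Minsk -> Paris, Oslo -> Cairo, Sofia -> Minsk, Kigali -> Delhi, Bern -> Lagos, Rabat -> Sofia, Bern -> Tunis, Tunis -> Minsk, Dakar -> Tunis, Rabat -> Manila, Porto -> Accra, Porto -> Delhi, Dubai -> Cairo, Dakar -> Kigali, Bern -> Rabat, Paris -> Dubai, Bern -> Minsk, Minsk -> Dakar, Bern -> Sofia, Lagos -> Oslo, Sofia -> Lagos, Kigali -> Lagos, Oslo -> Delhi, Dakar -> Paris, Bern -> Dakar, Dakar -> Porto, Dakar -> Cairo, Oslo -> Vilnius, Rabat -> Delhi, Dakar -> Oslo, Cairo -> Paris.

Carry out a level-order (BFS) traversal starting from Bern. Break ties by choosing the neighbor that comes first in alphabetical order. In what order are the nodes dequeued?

Bern, Dakar, Lagos, Minsk, Rabat, Sofia, Tunis, Cairo, Kigali, Oslo, Paris, Porto, Accra, Delhi, Manila, Perth, Vilnius, Dubai

Visit Bern; enqueue Dakar, Lagos, Minsk, Rabat, Sofia, Tunis → queue [Dakar, Lagos, Minsk, Rabat, Sofia, Tunis]
Visit Dakar; enqueue Cairo, Kigali, Oslo, Paris, Porto → queue [Lagos, Minsk, Rabat, Sofia, Tunis, Cairo, Kigali, Oslo, Paris, Porto]
Visit Lagos; enqueue Accra, Delhi → queue [Minsk, Rabat, Sofia, Tunis, Cairo, Kigali, Oslo, Paris, Porto, Accra, Delhi]
Visit Minsk → queue [Rabat, Sofia, Tunis, Cairo, Kigali, Oslo, Paris, Porto, Accra, Delhi]
Visit Rabat; enqueue Manila → queue [Sofia, Tunis, Cairo, Kigali, Oslo, Paris, Porto, Accra, Delhi, Manila]
Visit Sofia → queue [Tunis, Cairo, Kigali, Oslo, Paris, Porto, Accra, Delhi, Manila]
Visit Tunis → queue [Cairo, Kigali, Oslo, Paris, Porto, Accra, Delhi, Manila]
Visit Cairo → queue [Kigali, Oslo, Paris, Porto, Accra, Delhi, Manila]
Visit Kigali → queue [Oslo, Paris, Porto, Accra, Delhi, Manila]
Visit Oslo; enqueue Perth, Vilnius → queue [Paris, Porto, Accra, Delhi, Manila, Perth, Vilnius]
Visit Paris; enqueue Dubai → queue [Porto, Accra, Delhi, Manila, Perth, Vilnius, Dubai]
Visit Porto → queue [Accra, Delhi, Manila, Perth, Vilnius, Dubai]
Visit Accra → queue [Delhi, Manila, Perth, Vilnius, Dubai]
Visit Delhi → queue [Manila, Perth, Vilnius, Dubai]
Visit Manila → queue [Perth, Vilnius, Dubai]
Visit Perth → queue [Vilnius, Dubai]
Visit Vilnius → queue [Dubai]
Visit Dubai → queue []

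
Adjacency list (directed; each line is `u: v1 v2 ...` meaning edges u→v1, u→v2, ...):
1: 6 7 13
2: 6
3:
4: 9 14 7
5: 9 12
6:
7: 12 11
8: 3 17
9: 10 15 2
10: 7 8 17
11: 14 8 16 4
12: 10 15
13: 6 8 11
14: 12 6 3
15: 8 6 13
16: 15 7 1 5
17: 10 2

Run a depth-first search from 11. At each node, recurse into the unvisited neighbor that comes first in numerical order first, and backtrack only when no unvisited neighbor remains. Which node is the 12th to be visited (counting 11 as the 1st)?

13

Visit 11
11 → 4
4 → 7
7 → 12
12 → 10
10 → 8
8 → 3
8 → 17
17 → 2
2 → 6
12 → 15
15 → 13
4 → 9
4 → 14
11 → 16
16 → 1
16 → 5

Visit order: 11, 4, 7, 12, 10, 8, 3, 17, 2, 6, 15, 13, 9, 14, 16, 1, 5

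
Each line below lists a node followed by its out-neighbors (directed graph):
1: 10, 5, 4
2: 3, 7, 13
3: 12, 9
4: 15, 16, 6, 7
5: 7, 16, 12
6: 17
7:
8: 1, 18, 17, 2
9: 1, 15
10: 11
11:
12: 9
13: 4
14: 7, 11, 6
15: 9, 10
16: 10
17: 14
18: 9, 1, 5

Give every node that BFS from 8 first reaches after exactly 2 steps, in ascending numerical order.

3, 4, 5, 7, 9, 10, 13, 14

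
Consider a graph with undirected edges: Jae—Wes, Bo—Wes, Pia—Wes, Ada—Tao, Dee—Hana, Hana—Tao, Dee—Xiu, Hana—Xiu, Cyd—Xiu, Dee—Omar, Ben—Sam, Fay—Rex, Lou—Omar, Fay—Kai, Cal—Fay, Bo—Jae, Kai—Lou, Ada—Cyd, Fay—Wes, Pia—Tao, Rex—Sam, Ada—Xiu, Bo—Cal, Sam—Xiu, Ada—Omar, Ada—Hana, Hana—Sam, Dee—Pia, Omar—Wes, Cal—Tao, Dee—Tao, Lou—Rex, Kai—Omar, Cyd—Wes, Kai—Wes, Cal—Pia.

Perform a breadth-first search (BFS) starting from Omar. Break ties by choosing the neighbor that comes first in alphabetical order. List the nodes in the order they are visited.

Omar, Ada, Dee, Kai, Lou, Wes, Cyd, Hana, Tao, Xiu, Pia, Fay, Rex, Bo, Jae, Sam, Cal, Ben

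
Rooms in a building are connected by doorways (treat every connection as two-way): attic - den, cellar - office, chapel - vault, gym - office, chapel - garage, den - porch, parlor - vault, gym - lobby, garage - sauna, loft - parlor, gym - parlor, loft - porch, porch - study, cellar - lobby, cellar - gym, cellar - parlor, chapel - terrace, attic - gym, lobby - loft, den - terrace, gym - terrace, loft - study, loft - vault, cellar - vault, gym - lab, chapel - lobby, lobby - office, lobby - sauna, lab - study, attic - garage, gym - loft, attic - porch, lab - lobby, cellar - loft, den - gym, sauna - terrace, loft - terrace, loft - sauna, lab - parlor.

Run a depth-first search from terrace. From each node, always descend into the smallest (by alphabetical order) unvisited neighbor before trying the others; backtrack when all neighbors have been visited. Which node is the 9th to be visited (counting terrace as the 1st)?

Visit terrace
terrace → chapel
chapel → garage
garage → attic
attic → den
den → gym
gym → cellar
cellar → lobby
lobby → lab
lab → parlor
parlor → loft
loft → porch
porch → study
loft → sauna
loft → vault
lobby → office

Visit order: terrace, chapel, garage, attic, den, gym, cellar, lobby, lab, parlor, loft, porch, study, sauna, vault, office

lab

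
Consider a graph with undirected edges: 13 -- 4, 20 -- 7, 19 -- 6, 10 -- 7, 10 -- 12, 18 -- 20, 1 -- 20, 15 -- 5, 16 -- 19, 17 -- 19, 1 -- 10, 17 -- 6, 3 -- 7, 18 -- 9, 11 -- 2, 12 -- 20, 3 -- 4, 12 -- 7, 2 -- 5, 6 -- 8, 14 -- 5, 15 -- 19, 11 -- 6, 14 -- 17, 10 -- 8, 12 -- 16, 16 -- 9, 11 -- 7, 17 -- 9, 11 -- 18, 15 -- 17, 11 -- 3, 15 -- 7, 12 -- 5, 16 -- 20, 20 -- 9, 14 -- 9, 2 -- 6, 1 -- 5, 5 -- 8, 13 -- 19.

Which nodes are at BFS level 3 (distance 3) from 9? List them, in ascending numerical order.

2, 3, 8, 10, 13

Level 0: 9
Level 1: 14, 16, 17, 18, 20
Level 2: 1, 5, 6, 7, 11, 12, 15, 19
Level 3: 2, 3, 8, 10, 13
Level 4: 4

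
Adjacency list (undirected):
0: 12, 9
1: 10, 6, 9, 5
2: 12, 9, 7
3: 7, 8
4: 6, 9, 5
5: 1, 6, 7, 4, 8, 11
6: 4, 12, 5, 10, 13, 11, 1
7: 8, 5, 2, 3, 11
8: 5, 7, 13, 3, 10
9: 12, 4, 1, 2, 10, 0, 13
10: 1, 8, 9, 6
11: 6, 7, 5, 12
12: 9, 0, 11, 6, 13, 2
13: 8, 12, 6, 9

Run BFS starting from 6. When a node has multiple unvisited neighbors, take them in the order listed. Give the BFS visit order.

6 4 12 5 10 13 11 1 9 0 2 7 8 3

Visit 6; enqueue 4, 12, 5, 10, 13, 11, 1 → queue [4, 12, 5, 10, 13, 11, 1]
Visit 4; enqueue 9 → queue [12, 5, 10, 13, 11, 1, 9]
Visit 12; enqueue 0, 2 → queue [5, 10, 13, 11, 1, 9, 0, 2]
Visit 5; enqueue 7, 8 → queue [10, 13, 11, 1, 9, 0, 2, 7, 8]
Visit 10 → queue [13, 11, 1, 9, 0, 2, 7, 8]
Visit 13 → queue [11, 1, 9, 0, 2, 7, 8]
Visit 11 → queue [1, 9, 0, 2, 7, 8]
Visit 1 → queue [9, 0, 2, 7, 8]
Visit 9 → queue [0, 2, 7, 8]
Visit 0 → queue [2, 7, 8]
Visit 2 → queue [7, 8]
Visit 7; enqueue 3 → queue [8, 3]
Visit 8 → queue [3]
Visit 3 → queue []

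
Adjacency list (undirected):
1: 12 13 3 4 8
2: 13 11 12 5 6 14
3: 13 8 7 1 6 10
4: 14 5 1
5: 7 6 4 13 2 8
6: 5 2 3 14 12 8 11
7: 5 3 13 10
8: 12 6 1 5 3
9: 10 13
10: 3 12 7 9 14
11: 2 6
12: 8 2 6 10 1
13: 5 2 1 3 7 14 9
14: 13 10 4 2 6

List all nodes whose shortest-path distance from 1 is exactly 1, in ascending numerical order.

3, 4, 8, 12, 13

Level 0: 1
Level 1: 3, 4, 8, 12, 13
Level 2: 2, 5, 6, 7, 9, 10, 14
Level 3: 11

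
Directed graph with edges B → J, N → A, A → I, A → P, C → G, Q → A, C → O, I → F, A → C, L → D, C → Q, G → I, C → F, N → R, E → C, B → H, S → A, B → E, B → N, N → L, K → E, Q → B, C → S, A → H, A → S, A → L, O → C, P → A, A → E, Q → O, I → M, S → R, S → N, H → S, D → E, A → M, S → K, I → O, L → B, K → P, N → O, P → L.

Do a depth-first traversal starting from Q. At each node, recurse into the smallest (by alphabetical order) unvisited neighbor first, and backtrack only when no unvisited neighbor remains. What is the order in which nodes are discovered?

Q, A, C, F, G, I, M, O, S, K, E, P, L, B, H, J, N, R, D

Visit Q
Q → A
A → C
C → F
C → G
G → I
I → M
I → O
C → S
S → K
K → E
K → P
P → L
L → B
B → H
B → J
B → N
N → R
L → D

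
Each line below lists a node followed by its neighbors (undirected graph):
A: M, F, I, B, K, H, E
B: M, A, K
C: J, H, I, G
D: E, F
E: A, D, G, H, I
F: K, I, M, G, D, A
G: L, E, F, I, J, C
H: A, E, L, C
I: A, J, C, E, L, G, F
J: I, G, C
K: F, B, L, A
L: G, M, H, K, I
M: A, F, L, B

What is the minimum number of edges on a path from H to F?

2

Level 0: H
Level 1: A, C, E, L
Level 2: B, D, F, G, I, J, K, M
F first appears at level 2.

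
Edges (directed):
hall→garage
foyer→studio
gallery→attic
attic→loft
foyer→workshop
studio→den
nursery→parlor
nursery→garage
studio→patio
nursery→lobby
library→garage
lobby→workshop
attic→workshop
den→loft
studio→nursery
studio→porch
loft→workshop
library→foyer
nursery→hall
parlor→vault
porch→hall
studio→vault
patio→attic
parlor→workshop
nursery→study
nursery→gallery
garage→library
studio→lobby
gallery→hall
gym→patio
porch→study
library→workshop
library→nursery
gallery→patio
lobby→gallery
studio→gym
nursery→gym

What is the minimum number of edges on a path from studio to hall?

Level 0: studio
Level 1: den, gym, lobby, nursery, patio, porch, vault
Level 2: attic, gallery, garage, hall, loft, parlor, study, workshop
Level 3: library
Level 4: foyer
hall first appears at level 2.

2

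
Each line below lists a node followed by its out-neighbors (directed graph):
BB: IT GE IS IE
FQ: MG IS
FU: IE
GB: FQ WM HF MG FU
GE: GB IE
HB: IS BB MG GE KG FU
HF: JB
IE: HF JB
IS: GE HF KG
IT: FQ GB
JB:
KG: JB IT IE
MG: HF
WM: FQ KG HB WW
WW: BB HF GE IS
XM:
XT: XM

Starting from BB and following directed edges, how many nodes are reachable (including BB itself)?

BFS from BB visits: BB, GE, IE, IS, IT, GB, HF, JB, KG, FQ, FU, MG, WM, HB, WW
Reachable nodes: 15 of 17 total.

15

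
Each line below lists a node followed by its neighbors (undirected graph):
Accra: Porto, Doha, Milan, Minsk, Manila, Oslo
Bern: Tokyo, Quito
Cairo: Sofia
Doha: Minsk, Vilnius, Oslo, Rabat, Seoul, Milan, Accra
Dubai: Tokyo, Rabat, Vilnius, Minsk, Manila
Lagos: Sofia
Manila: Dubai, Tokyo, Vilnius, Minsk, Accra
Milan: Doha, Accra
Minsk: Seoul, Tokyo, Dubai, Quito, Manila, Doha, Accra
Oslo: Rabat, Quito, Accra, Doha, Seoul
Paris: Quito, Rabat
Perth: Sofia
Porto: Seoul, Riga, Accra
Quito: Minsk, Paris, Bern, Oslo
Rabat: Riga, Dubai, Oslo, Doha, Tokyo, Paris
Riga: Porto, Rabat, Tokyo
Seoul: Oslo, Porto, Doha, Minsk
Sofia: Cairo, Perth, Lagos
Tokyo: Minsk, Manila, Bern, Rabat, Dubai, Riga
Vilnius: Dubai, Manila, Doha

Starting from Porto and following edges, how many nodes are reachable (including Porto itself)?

16

BFS from Porto visits: Porto, Seoul, Riga, Accra, Oslo, Doha, Minsk, Rabat, Tokyo, Milan, Manila, Quito, Vilnius, Dubai, Paris, Bern
Reachable nodes: 16 of 20 total.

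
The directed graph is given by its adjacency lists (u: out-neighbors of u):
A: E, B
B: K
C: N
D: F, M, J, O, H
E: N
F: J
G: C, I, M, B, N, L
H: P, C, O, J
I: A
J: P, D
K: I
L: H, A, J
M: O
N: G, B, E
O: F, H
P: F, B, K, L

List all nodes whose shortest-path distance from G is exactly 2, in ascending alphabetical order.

Level 0: G
Level 1: B, C, I, L, M, N
Level 2: A, E, H, J, K, O
Level 3: D, F, P

A, E, H, J, K, O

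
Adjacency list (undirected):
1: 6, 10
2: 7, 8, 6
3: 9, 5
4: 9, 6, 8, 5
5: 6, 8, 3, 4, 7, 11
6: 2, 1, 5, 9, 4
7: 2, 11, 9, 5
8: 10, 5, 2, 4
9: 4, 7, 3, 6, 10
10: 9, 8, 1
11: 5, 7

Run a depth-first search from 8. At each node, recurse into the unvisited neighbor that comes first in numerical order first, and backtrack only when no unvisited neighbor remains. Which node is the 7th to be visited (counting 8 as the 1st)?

3

Visit 8
8 → 2
2 → 6
6 → 1
1 → 10
10 → 9
9 → 3
3 → 5
5 → 4
5 → 7
7 → 11

Visit order: 8, 2, 6, 1, 10, 9, 3, 5, 4, 7, 11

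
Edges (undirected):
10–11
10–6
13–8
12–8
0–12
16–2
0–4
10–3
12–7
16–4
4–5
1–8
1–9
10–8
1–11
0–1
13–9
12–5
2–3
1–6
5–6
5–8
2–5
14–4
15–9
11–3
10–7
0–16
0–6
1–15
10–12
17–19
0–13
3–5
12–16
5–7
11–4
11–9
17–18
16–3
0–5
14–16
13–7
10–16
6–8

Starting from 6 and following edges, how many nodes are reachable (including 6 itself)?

17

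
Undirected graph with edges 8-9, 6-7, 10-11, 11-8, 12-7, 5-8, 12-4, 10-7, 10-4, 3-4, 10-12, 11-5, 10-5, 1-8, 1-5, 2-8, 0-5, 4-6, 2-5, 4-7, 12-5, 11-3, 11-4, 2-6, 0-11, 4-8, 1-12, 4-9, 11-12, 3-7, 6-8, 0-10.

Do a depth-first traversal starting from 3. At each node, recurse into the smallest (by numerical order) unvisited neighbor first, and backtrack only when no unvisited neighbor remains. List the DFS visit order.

3 4 6 2 5 0 10 7 12 1 8 9 11

Visit 3
3 → 4
4 → 6
6 → 2
2 → 5
5 → 0
0 → 10
10 → 7
7 → 12
12 → 1
1 → 8
8 → 9
8 → 11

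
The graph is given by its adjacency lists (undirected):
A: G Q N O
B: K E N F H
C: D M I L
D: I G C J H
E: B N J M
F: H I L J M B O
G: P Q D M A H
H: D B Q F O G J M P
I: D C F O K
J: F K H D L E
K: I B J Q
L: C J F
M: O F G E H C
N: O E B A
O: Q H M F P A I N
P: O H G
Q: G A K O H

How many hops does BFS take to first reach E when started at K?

2

Level 0: K
Level 1: B, I, J, Q
Level 2: A, C, D, E, F, G, H, L, N, O
Level 3: M, P
E first appears at level 2.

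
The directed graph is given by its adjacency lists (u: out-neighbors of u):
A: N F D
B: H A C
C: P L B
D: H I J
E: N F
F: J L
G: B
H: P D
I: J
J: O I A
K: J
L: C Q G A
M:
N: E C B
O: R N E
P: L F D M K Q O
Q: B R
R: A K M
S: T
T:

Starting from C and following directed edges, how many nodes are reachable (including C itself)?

18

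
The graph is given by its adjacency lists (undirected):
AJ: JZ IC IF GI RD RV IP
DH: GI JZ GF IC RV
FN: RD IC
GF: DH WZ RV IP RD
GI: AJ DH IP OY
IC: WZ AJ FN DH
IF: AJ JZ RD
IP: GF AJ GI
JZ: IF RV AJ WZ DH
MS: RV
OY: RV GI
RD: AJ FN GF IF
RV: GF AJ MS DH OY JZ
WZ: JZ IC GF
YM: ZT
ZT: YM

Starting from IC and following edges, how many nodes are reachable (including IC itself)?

14

BFS from IC visits: IC, WZ, AJ, FN, DH, JZ, GF, IF, GI, RD, RV, IP, OY, MS
Reachable nodes: 14 of 16 total.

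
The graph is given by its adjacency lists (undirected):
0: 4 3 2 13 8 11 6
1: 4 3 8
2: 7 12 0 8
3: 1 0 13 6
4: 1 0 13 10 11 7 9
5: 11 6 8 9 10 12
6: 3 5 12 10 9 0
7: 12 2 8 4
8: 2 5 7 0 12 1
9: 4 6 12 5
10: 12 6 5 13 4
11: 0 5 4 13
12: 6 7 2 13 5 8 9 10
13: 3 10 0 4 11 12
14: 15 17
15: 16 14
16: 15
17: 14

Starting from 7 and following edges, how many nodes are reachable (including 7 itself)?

14

BFS from 7 visits: 7, 12, 2, 8, 4, 6, 13, 5, 9, 10, 0, 1, 11, 3
Reachable nodes: 14 of 18 total.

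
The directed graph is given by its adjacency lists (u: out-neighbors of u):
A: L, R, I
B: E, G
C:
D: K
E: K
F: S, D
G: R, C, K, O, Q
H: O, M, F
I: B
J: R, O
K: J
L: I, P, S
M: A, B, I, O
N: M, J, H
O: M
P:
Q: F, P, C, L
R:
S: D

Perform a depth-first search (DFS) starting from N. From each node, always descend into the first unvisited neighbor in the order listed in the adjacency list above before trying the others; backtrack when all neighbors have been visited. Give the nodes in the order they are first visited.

N → M → A → L → I → B → E → K → J → R → O → G → C → Q → F → S → D → P → H

Visit N
N → M
M → A
A → L
L → I
I → B
B → E
E → K
K → J
J → R
J → O
B → G
G → C
G → Q
Q → F
F → S
S → D
Q → P
N → H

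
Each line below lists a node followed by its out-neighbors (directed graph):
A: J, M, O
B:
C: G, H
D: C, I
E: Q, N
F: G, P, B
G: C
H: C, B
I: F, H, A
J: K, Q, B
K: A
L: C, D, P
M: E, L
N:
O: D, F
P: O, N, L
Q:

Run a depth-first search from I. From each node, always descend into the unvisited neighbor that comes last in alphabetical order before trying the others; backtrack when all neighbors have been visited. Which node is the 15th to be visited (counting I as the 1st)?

Q

Visit I
I → H
H → C
C → G
H → B
I → F
F → P
P → O
O → D
P → N
P → L
I → A
A → M
M → E
E → Q
A → J
J → K

Visit order: I, H, C, G, B, F, P, O, D, N, L, A, M, E, Q, J, K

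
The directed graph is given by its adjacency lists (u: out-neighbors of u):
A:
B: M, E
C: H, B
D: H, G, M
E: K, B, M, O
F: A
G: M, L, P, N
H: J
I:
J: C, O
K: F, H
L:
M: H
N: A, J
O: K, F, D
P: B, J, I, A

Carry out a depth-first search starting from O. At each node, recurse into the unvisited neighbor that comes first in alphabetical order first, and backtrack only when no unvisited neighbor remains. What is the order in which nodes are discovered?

Visit O
O → D
D → G
G → L
G → M
M → H
H → J
J → C
C → B
B → E
E → K
K → F
F → A
G → N
G → P
P → I

O -> D -> G -> L -> M -> H -> J -> C -> B -> E -> K -> F -> A -> N -> P -> I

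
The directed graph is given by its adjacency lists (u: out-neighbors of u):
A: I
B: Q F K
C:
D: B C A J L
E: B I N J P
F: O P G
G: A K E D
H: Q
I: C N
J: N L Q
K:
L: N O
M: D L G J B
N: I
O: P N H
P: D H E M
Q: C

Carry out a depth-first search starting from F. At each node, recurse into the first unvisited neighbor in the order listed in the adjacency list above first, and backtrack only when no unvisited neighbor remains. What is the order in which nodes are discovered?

Visit F
F → O
O → P
P → D
D → B
B → Q
Q → C
B → K
D → A
A → I
I → N
D → J
J → L
P → H
P → E
P → M
M → G

F -> O -> P -> D -> B -> Q -> C -> K -> A -> I -> N -> J -> L -> H -> E -> M -> G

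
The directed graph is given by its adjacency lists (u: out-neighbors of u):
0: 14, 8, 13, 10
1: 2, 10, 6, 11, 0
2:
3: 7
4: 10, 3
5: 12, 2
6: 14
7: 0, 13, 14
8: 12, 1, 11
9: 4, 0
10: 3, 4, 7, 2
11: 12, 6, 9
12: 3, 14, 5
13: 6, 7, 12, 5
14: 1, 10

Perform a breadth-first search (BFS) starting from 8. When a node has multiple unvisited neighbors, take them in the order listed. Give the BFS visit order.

8 12 1 11 3 14 5 2 10 6 0 9 7 4 13

Visit 8; enqueue 12, 1, 11 → queue [12, 1, 11]
Visit 12; enqueue 3, 14, 5 → queue [1, 11, 3, 14, 5]
Visit 1; enqueue 2, 10, 6, 0 → queue [11, 3, 14, 5, 2, 10, 6, 0]
Visit 11; enqueue 9 → queue [3, 14, 5, 2, 10, 6, 0, 9]
Visit 3; enqueue 7 → queue [14, 5, 2, 10, 6, 0, 9, 7]
Visit 14 → queue [5, 2, 10, 6, 0, 9, 7]
Visit 5 → queue [2, 10, 6, 0, 9, 7]
Visit 2 → queue [10, 6, 0, 9, 7]
Visit 10; enqueue 4 → queue [6, 0, 9, 7, 4]
Visit 6 → queue [0, 9, 7, 4]
Visit 0; enqueue 13 → queue [9, 7, 4, 13]
Visit 9 → queue [7, 4, 13]
Visit 7 → queue [4, 13]
Visit 4 → queue [13]
Visit 13 → queue []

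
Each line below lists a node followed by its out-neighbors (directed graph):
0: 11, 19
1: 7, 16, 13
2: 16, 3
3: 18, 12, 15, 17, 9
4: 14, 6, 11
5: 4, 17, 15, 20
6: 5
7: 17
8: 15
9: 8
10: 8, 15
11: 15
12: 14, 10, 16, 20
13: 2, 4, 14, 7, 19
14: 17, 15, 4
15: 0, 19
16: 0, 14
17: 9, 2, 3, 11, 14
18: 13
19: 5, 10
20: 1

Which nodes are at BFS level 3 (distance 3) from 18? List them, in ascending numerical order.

3, 5, 6, 10, 11, 15, 16, 17

Level 0: 18
Level 1: 13
Level 2: 2, 4, 7, 14, 19
Level 3: 3, 5, 6, 10, 11, 15, 16, 17
Level 4: 0, 8, 9, 12, 20
Level 5: 1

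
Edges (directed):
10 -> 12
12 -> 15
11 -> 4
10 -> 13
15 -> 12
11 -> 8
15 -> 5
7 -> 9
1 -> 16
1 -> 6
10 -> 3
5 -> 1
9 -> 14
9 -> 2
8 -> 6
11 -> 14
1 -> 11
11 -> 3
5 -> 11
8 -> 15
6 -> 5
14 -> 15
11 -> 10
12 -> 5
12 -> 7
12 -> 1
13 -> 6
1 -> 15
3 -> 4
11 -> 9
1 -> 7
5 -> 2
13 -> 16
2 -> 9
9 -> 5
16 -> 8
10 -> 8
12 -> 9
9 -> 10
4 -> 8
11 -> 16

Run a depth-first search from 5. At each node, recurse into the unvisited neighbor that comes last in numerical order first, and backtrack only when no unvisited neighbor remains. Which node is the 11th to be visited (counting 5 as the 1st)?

Visit 5
5 → 11
11 → 16
16 → 8
8 → 15
15 → 12
12 → 9
9 → 14
9 → 10
10 → 13
13 → 6
10 → 3
3 → 4
9 → 2
12 → 7
12 → 1

Visit order: 5, 11, 16, 8, 15, 12, 9, 14, 10, 13, 6, 3, 4, 2, 7, 1

6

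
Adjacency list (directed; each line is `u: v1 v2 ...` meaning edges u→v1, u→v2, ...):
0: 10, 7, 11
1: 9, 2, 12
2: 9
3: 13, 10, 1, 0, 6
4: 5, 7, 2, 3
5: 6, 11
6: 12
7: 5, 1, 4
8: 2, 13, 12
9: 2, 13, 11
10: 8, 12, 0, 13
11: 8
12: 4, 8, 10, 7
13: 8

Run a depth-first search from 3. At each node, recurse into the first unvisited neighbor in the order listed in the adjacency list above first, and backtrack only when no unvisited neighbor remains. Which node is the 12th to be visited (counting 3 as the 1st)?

Visit 3
3 → 13
13 → 8
8 → 2
2 → 9
9 → 11
8 → 12
12 → 4
4 → 5
5 → 6
4 → 7
7 → 1
12 → 10
10 → 0

Visit order: 3, 13, 8, 2, 9, 11, 12, 4, 5, 6, 7, 1, 10, 0

1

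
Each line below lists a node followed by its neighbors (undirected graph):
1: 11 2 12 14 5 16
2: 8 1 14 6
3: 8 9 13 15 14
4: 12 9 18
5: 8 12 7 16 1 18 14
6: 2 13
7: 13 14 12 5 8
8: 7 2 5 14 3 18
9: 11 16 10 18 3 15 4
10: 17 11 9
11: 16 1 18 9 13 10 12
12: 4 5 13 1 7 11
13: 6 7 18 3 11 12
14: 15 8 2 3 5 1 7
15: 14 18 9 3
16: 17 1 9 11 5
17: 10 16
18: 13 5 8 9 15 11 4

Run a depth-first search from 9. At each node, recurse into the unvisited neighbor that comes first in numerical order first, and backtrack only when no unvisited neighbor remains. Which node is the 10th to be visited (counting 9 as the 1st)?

18

Visit 9
9 → 3
3 → 8
8 → 2
2 → 1
1 → 5
5 → 7
7 → 12
12 → 4
4 → 18
18 → 11
11 → 10
10 → 17
17 → 16
11 → 13
13 → 6
18 → 15
15 → 14

Visit order: 9, 3, 8, 2, 1, 5, 7, 12, 4, 18, 11, 10, 17, 16, 13, 6, 15, 14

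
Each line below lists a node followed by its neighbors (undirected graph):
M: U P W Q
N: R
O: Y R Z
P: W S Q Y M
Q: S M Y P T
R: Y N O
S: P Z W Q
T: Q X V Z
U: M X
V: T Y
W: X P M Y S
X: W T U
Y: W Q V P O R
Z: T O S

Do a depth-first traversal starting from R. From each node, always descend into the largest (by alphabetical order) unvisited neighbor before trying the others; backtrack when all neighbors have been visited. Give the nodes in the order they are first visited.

R, Y, W, X, U, M, Q, T, Z, S, P, O, V, N

Visit R
R → Y
Y → W
W → X
X → U
U → M
M → Q
Q → T
T → Z
Z → S
S → P
Z → O
T → V
R → N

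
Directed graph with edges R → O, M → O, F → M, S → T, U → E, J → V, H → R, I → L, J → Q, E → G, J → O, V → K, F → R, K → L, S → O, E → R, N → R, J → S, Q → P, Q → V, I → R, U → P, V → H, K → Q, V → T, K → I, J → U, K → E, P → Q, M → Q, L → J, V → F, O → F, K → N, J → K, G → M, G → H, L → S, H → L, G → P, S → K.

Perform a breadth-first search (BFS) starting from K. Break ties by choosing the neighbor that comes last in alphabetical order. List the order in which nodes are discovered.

Visit K; enqueue Q, N, L, I, E → queue [Q, N, L, I, E]
Visit Q; enqueue V, P → queue [N, L, I, E, V, P]
Visit N; enqueue R → queue [L, I, E, V, P, R]
Visit L; enqueue S, J → queue [I, E, V, P, R, S, J]
Visit I → queue [E, V, P, R, S, J]
Visit E; enqueue G → queue [V, P, R, S, J, G]
Visit V; enqueue T, H, F → queue [P, R, S, J, G, T, H, F]
Visit P → queue [R, S, J, G, T, H, F]
Visit R; enqueue O → queue [S, J, G, T, H, F, O]
Visit S → queue [J, G, T, H, F, O]
Visit J; enqueue U → queue [G, T, H, F, O, U]
Visit G; enqueue M → queue [T, H, F, O, U, M]
Visit T → queue [H, F, O, U, M]
Visit H → queue [F, O, U, M]
Visit F → queue [O, U, M]
Visit O → queue [U, M]
Visit U → queue [M]
Visit M → queue []

K Q N L I E V P R S J G T H F O U M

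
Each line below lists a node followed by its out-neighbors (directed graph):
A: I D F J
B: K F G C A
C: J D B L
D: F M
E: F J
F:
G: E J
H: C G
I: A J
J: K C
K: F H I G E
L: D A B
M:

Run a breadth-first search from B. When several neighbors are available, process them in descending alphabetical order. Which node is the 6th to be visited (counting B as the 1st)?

Visit B; enqueue K, G, F, C, A → queue [K, G, F, C, A]
Visit K; enqueue I, H, E → queue [G, F, C, A, I, H, E]
Visit G; enqueue J → queue [F, C, A, I, H, E, J]
Visit F → queue [C, A, I, H, E, J]
Visit C; enqueue L, D → queue [A, I, H, E, J, L, D]
Visit A → queue [I, H, E, J, L, D]
Visit I → queue [H, E, J, L, D]
Visit H → queue [E, J, L, D]
Visit E → queue [J, L, D]
Visit J → queue [L, D]
Visit L → queue [D]
Visit D; enqueue M → queue [M]
Visit M → queue []

Visit order: B, K, G, F, C, A, I, H, E, J, L, D, M

A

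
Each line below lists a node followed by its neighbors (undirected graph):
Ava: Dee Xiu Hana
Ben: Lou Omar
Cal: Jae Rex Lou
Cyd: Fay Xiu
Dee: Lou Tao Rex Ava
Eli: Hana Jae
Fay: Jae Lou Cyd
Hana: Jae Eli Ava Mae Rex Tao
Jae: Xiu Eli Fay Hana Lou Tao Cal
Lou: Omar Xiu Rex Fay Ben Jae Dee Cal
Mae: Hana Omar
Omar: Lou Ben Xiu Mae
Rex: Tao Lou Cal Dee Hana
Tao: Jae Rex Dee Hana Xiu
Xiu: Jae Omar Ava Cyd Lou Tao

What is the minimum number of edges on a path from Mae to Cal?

3

Level 0: Mae
Level 1: Hana, Omar
Level 2: Ava, Ben, Eli, Jae, Lou, Rex, Tao, Xiu
Level 3: Cal, Cyd, Dee, Fay
Cal first appears at level 3.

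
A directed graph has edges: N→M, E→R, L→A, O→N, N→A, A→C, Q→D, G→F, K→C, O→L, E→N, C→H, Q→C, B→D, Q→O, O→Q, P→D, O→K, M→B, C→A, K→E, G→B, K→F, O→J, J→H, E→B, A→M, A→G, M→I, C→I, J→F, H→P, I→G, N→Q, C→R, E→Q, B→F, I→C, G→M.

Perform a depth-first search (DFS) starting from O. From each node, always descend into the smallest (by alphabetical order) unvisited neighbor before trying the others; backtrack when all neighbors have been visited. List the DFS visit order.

O, J, F, H, P, D, K, C, A, G, B, M, I, R, E, N, Q, L

Visit O
O → J
J → F
J → H
H → P
P → D
O → K
K → C
C → A
A → G
G → B
G → M
M → I
C → R
K → E
E → N
N → Q
O → L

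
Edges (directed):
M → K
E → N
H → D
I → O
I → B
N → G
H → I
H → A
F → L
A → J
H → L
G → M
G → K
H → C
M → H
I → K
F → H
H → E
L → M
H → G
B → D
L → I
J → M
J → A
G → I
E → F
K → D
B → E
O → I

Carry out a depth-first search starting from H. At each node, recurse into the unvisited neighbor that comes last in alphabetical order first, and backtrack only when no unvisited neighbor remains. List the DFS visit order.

H, L, M, K, D, I, O, B, E, N, G, F, C, A, J

Visit H
H → L
L → M
M → K
K → D
L → I
I → O
I → B
B → E
E → N
N → G
E → F
H → C
H → A
A → J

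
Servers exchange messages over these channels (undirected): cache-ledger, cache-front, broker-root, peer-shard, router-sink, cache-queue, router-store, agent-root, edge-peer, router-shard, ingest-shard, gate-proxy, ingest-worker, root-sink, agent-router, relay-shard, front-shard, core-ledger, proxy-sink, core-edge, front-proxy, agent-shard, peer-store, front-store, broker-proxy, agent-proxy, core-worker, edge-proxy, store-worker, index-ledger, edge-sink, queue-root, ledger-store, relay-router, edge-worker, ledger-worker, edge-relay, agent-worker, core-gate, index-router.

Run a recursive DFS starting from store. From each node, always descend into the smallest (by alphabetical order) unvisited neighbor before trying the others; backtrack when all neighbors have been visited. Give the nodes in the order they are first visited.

Visit store
store → front
front → cache
cache → ledger
ledger → core
core → edge
edge → peer
peer → shard
shard → agent
agent → proxy
proxy → broker
broker → root
root → queue
root → sink
sink → router
router → index
router → relay
proxy → gate
agent → worker
worker → ingest

store, front, cache, ledger, core, edge, peer, shard, agent, proxy, broker, root, queue, sink, router, index, relay, gate, worker, ingest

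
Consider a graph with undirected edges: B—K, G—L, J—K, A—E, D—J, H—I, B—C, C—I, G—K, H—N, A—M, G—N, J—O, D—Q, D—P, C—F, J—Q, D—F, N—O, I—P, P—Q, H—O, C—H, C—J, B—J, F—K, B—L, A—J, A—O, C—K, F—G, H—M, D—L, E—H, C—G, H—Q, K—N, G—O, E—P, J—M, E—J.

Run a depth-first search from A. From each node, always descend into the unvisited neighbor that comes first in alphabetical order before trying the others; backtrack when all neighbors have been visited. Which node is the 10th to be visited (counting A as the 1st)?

K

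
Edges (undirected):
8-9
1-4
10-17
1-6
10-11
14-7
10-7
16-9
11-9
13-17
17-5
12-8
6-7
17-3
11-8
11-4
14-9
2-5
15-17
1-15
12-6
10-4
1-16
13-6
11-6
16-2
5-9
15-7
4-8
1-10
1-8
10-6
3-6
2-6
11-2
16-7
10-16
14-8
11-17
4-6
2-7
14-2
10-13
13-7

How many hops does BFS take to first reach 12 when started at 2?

2

Level 0: 2
Level 1: 5, 6, 7, 11, 14, 16
Level 2: 1, 3, 4, 8, 9, 10, 12, 13, 15, 17
12 first appears at level 2.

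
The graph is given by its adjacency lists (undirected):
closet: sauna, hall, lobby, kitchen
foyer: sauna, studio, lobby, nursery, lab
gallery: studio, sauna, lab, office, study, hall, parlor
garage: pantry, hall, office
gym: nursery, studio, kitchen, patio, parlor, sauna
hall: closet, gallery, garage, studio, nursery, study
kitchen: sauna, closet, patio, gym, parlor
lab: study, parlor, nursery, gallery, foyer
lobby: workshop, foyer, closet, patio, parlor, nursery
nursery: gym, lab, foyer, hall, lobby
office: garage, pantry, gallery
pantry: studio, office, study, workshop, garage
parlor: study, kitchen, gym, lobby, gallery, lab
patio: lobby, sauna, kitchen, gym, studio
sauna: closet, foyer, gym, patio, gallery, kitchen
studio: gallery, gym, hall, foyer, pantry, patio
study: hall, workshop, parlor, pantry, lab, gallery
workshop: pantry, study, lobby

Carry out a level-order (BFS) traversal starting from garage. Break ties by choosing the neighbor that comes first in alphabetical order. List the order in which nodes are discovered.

garage, hall, office, pantry, closet, gallery, nursery, studio, study, workshop, kitchen, lobby, sauna, lab, parlor, foyer, gym, patio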